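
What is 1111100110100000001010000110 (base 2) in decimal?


1111100110100000001010000110 in decimal = 261751430

261751430


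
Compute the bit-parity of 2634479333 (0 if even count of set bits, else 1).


0b10011101000001101111011011100101 has 18 ones => parity 0

0


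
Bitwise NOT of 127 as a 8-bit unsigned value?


~0b1111111 = 0b10000000 = 128 (8-bit unsigned)

128


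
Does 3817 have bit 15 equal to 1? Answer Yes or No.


0b111011101001, bit 15 = 0. No

No


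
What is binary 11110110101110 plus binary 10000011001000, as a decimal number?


11110110101110 + 10000011001000 = 101111001110110 = 24182

24182


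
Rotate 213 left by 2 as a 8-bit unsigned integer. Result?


Rotate 0b11010101 left by 2 (8-bit) = 0b1010111 = 87

87


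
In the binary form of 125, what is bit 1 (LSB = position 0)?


0b1111101, position 1 = 0

0


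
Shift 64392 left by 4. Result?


0b1111101110001000 << 4 = 0b11111011100010000000 = 1030272

1030272


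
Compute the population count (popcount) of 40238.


0b1001110100101110 has 9 set bits

9


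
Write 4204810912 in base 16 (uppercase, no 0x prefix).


4204810912 = FAA052A0 hex

FAA052A0


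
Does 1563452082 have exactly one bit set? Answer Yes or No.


0b1011101001100000110001010110010. Multiple bits set => No

No


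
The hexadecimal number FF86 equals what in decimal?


FF86 hex = 65414 decimal

65414


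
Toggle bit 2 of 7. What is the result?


7 ^ (1 << 2) = 7 ^ 4 = 3

3


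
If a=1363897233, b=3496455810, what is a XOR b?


1363897233 ^ 3496455810 = 2167194899

2167194899


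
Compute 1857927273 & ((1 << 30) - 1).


1857927273 & 1073741823 = 784185449

784185449


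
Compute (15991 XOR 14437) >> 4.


Step 1: 15991 ^ 14437 = 1554
Step 2: 1554 >> 4 = 97

97


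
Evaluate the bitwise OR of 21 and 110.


0b10101 | 0b1101110 = 0b1111111 = 127

127


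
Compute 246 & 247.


0b11110110 & 0b11110111 = 0b11110110 = 246

246


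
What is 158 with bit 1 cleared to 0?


158 & ~(1 << 1) = 156

156


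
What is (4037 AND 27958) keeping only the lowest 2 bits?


Step 1: 4037 & 27958 = 3332
Step 2: 3332 & 3 = 0

0


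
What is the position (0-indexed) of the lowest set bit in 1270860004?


0b1001011101111111100100011100100. Lowest set bit at position 2

2


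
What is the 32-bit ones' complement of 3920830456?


3920830456 ^ 4294967295 = 374136839

374136839


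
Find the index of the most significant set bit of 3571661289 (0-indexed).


0b11010100111000110011100111101001. Highest set bit at position 31

31


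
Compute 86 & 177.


0b1010110 & 0b10110001 = 0b10000 = 16

16


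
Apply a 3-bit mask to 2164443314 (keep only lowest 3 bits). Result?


2164443314 & 7 = 2

2


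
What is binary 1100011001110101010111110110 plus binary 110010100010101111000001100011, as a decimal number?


1100011001110101010111110110 + 110010100010101111000001100011 = 111110111100100100011001011001 = 1056065113

1056065113


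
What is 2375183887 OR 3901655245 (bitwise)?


0b10001101100100100110111000001111 | 0b11101000100011101000100011001101 = 0b11101101100111101110111011001111 = 3986616015

3986616015


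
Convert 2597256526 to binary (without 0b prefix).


2597256526 = 10011010110011101111110101001110 in binary

10011010110011101111110101001110


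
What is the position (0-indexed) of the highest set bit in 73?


0b1001001. Highest set bit at position 6

6


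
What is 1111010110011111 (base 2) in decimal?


1111010110011111 in decimal = 62879

62879


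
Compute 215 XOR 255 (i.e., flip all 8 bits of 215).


215 ^ 255 = 40

40


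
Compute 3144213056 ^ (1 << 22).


3144213056 ^ (1 << 22) = 3144213056 ^ 4194304 = 3140018752

3140018752


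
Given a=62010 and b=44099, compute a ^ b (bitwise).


62010 ^ 44099 = 24185

24185


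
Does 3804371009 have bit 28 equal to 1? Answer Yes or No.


0b11100010110000100001100001000001, bit 28 = 0. No

No


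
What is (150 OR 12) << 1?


Step 1: 150 | 12 = 158
Step 2: 158 << 1 = 316

316


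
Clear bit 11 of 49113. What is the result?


49113 & ~(1 << 11) = 47065

47065


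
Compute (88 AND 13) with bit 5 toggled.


Step 1: 88 & 13 = 8
Step 2: 8 ^ (1 << 5) = 8 ^ 32 = 40

40


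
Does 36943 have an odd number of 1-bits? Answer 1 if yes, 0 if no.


0b1001000001001111 has 7 ones => parity 1

1


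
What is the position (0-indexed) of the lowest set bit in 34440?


0b1000011010001000. Lowest set bit at position 3

3


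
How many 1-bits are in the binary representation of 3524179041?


0b11010010000011101011010001100001 has 14 set bits

14


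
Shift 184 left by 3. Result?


0b10111000 << 3 = 0b10111000000 = 1472

1472


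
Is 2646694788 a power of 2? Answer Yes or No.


0b10011101110000010101101110000100. Multiple bits set => No

No


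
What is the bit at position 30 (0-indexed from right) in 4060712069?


0b11110010000010011000110010000101, position 30 = 1

1


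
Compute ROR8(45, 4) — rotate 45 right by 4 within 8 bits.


Rotate 0b101101 right by 4 (8-bit) = 0b11010010 = 210

210


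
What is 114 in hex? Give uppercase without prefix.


114 = 72 hex

72


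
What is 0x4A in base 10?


4A hex = 74 decimal

74


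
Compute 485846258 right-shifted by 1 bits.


0b11100111101010110110011110010 >> 1 = 0b1110011110101011011001111001 = 242923129

242923129


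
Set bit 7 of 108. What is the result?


108 | (1 << 7) = 108 | 128 = 236

236


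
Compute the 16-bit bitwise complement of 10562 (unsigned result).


~0b10100101000010 = 0b1101011010111101 = 54973 (16-bit unsigned)

54973


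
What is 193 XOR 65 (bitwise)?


0b11000001 ^ 0b1000001 = 0b10000000 = 128

128


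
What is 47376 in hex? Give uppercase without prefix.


47376 = B910 hex

B910


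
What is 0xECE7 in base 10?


ECE7 hex = 60647 decimal

60647


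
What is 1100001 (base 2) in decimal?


1100001 in decimal = 97

97


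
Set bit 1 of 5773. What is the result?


5773 | (1 << 1) = 5773 | 2 = 5775

5775


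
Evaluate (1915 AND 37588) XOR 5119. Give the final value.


Step 1: 1915 & 37588 = 592
Step 2: 592 ^ 5119 = 4527

4527


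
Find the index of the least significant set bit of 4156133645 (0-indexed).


0b11110111101110011001000100001101. Lowest set bit at position 0

0


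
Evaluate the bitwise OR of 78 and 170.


0b1001110 | 0b10101010 = 0b11101110 = 238

238


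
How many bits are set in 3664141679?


0b11011010011001100101110101101111 has 20 set bits

20


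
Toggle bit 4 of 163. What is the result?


163 ^ (1 << 4) = 163 ^ 16 = 179

179


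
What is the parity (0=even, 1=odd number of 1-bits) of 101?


0b1100101 has 4 ones => parity 0

0


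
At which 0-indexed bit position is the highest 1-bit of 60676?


0b1110110100000100. Highest set bit at position 15

15


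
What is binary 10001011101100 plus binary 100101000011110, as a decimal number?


10001011101100 + 100101000011110 = 110110100001010 = 27914

27914


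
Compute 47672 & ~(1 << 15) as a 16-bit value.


47672 & ~(1 << 15) = 14904

14904


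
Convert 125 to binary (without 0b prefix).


125 = 1111101 in binary

1111101


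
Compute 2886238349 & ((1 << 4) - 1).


2886238349 & 15 = 13

13


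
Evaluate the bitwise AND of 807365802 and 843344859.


0b110000000111110110110010101010 & 0b110010010001000110101111011011 = 0b110000000001000110100010001010 = 805595274

805595274


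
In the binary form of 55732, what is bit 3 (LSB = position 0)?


0b1101100110110100, position 3 = 0

0


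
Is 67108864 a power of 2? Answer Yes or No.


0b100000000000000000000000000. Only one bit set => Yes

Yes


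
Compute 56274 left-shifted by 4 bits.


0b1101101111010010 << 4 = 0b11011011110100100000 = 900384

900384


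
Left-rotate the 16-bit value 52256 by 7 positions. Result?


Rotate 0b1100110000100000 left by 7 (16-bit) = 0b1000001100110 = 4198

4198


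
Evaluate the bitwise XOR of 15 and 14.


0b1111 ^ 0b1110 = 0b1 = 1

1


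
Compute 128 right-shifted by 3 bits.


0b10000000 >> 3 = 0b10000 = 16

16


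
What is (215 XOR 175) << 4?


Step 1: 215 ^ 175 = 120
Step 2: 120 << 4 = 1920

1920


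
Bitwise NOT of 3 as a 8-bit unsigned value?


~0b11 = 0b11111100 = 252 (8-bit unsigned)

252


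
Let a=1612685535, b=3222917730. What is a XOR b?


1612685535 ^ 3222917730 = 2684777149

2684777149


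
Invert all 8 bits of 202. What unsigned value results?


202 ^ 255 = 53

53


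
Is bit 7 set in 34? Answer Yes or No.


0b100010, bit 7 = 0. No

No


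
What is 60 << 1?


0b111100 << 1 = 0b1111000 = 120

120


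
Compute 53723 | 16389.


0b1101000111011011 | 0b100000000000101 = 0b1101000111011111 = 53727

53727


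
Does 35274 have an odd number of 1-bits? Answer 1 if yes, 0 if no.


0b1000100111001010 has 7 ones => parity 1

1


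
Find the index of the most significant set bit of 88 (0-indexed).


0b1011000. Highest set bit at position 6

6


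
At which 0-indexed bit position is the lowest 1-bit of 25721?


0b110010001111001. Lowest set bit at position 0

0


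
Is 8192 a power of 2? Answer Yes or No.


0b10000000000000. Only one bit set => Yes

Yes


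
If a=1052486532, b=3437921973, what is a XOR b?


1052486532 ^ 3437921973 = 4065406257

4065406257


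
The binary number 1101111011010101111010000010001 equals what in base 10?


1101111011010101111010000010001 in decimal = 1869280273

1869280273


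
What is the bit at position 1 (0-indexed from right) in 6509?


0b1100101101101, position 1 = 0

0


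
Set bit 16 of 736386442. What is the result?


736386442 | (1 << 16) = 736386442 | 65536 = 736451978

736451978


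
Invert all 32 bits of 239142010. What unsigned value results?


239142010 ^ 4294967295 = 4055825285

4055825285


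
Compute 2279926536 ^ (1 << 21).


2279926536 ^ (1 << 21) = 2279926536 ^ 2097152 = 2277829384

2277829384


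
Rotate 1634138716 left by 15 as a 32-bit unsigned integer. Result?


Rotate 0b1100001011001101111101001011100 left by 15 (32-bit) = 0b1111101001011100011000010110011 = 2100179123

2100179123


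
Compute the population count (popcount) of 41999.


0b1010010000001111 has 7 set bits

7


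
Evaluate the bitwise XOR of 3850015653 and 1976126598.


0b11100101011110101001001110100101 ^ 0b1110101110010010100110010000110 = 0b10010000101100111101111100100011 = 2427707171

2427707171


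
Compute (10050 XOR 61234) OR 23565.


Step 1: 10050 ^ 61234 = 51312
Step 2: 51312 | 23565 = 56445

56445


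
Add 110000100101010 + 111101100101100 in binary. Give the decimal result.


110000100101010 + 111101100101100 = 1101110001010110 = 56406

56406


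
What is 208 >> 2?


0b11010000 >> 2 = 0b110100 = 52

52


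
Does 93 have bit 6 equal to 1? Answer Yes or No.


0b1011101, bit 6 = 1. Yes

Yes


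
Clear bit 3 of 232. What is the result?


232 & ~(1 << 3) = 224

224


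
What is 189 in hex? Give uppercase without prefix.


189 = BD hex

BD


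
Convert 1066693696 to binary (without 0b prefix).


1066693696 = 111111100101000111010001000000 in binary

111111100101000111010001000000


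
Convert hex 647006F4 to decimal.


647006F4 hex = 1685063412 decimal

1685063412


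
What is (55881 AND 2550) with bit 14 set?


Step 1: 55881 & 2550 = 2112
Step 2: 2112 | (1 << 14) = 2112 | 16384 = 18496

18496


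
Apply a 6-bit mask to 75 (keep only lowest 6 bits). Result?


75 & 63 = 11

11


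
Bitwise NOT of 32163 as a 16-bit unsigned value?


~0b111110110100011 = 0b1000001001011100 = 33372 (16-bit unsigned)

33372


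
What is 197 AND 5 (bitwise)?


0b11000101 & 0b101 = 0b101 = 5

5


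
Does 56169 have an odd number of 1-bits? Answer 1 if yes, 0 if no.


0b1101101101101001 has 10 ones => parity 0

0


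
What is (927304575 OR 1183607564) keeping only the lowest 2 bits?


Step 1: 927304575 | 1183607564 = 2009983871
Step 2: 2009983871 & 3 = 3

3


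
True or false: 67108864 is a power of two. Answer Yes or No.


0b100000000000000000000000000. Only one bit set => Yes

Yes


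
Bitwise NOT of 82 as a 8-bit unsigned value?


~0b1010010 = 0b10101101 = 173 (8-bit unsigned)

173


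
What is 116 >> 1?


0b1110100 >> 1 = 0b111010 = 58

58


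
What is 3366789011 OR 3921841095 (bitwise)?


0b11001000101011010001111110010011 | 0b11101001110000101000101111000111 = 0b11101001111011111001111111010111 = 3924795351

3924795351


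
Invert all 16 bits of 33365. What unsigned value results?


33365 ^ 65535 = 32170

32170


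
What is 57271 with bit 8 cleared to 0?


57271 & ~(1 << 8) = 57015

57015


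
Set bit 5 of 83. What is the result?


83 | (1 << 5) = 83 | 32 = 115

115


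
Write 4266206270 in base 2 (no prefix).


4266206270 = 11111110010010010010010000111110 in binary

11111110010010010010010000111110


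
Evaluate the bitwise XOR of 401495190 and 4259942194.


0b10111111011100101010010010110 ^ 0b11111101111010011000111100110010 = 0b11101010000001111101101110100100 = 3926383524

3926383524


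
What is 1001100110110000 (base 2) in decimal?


1001100110110000 in decimal = 39344

39344


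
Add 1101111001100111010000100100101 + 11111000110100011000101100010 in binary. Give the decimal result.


1101111001100111010000100100101 + 11111000110100011000101100010 = 10001110010011011101001010000111 = 2387464839

2387464839


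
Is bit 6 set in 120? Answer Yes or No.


0b1111000, bit 6 = 1. Yes

Yes


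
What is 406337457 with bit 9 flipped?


406337457 ^ (1 << 9) = 406337457 ^ 512 = 406336945

406336945


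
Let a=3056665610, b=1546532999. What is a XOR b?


3056665610 ^ 1546532999 = 3927915661

3927915661


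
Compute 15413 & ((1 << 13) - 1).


15413 & 8191 = 7221

7221


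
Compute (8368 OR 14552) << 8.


Step 1: 8368 | 14552 = 14584
Step 2: 14584 << 8 = 3733504

3733504


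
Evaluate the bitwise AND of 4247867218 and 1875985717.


0b11111101001100010100111101010010 & 0b1101111110100010100010100110101 = 0b1101101000100010100010100010000 = 1829848336

1829848336


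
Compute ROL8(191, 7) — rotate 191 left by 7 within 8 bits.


Rotate 0b10111111 left by 7 (8-bit) = 0b11011111 = 223

223


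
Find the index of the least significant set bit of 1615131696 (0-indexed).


0b1100000010001001111010000110000. Lowest set bit at position 4

4


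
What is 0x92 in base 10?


92 hex = 146 decimal

146


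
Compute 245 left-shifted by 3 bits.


0b11110101 << 3 = 0b11110101000 = 1960

1960


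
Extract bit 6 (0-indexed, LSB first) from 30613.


0b111011110010101, position 6 = 0

0


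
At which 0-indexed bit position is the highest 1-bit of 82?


0b1010010. Highest set bit at position 6

6


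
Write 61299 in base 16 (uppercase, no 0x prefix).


61299 = EF73 hex

EF73


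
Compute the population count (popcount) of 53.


0b110101 has 4 set bits

4


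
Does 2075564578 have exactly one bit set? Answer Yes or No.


0b1111011101101101001101000100010. Multiple bits set => No

No


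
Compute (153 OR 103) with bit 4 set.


Step 1: 153 | 103 = 255
Step 2: 255 | (1 << 4) = 255 | 16 = 255

255


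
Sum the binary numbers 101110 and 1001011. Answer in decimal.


101110 + 1001011 = 1111001 = 121

121


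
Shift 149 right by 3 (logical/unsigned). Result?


0b10010101 >> 3 = 0b10010 = 18

18


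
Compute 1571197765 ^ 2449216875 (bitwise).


0b1011101101001101001001101000101 ^ 0b10010001111111000001010101101011 = 0b11001100010110101000011000101110 = 3428484654

3428484654


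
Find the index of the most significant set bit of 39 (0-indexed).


0b100111. Highest set bit at position 5

5


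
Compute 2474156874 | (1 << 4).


2474156874 | (1 << 4) = 2474156874 | 16 = 2474156890

2474156890


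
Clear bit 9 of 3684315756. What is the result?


3684315756 & ~(1 << 9) = 3684315244

3684315244


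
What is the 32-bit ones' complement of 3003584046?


3003584046 ^ 4294967295 = 1291383249

1291383249


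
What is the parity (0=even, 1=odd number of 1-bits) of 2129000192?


0b1111110111001011111011100000000 has 18 ones => parity 0

0


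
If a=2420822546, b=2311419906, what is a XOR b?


2420822546 ^ 2311419906 = 428845584

428845584


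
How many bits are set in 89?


0b1011001 has 4 set bits

4


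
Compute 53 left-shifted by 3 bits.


0b110101 << 3 = 0b110101000 = 424

424


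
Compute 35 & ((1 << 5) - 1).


35 & 31 = 3

3


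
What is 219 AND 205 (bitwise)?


0b11011011 & 0b11001101 = 0b11001001 = 201

201


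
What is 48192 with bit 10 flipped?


48192 ^ (1 << 10) = 48192 ^ 1024 = 47168

47168


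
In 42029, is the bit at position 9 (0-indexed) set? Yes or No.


0b1010010000101101, bit 9 = 0. No

No


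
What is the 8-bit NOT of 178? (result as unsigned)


~0b10110010 = 0b1001101 = 77 (8-bit unsigned)

77


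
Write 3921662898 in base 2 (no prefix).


3921662898 = 11101001101111111101001110110010 in binary

11101001101111111101001110110010


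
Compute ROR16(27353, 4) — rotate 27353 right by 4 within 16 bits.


Rotate 0b110101011011001 right by 4 (16-bit) = 0b1001011010101101 = 38573

38573


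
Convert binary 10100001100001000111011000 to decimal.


10100001100001000111011000 in decimal = 42340824

42340824


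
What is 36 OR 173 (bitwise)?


0b100100 | 0b10101101 = 0b10101101 = 173

173


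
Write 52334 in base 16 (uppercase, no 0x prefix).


52334 = CC6E hex

CC6E


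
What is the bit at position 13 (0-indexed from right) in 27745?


0b110110001100001, position 13 = 1

1


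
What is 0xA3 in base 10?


A3 hex = 163 decimal

163


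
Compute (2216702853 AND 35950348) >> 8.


Step 1: 2216702853 & 35950348 = 2097924
Step 2: 2097924 >> 8 = 8195

8195


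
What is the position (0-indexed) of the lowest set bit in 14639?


0b11100100101111. Lowest set bit at position 0

0


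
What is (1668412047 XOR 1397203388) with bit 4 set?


Step 1: 1668412047 ^ 1397203388 = 808866611
Step 2: 808866611 | (1 << 4) = 808866611 | 16 = 808866611

808866611


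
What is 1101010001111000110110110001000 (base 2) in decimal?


1101010001111000110110110001000 in decimal = 1782345096

1782345096


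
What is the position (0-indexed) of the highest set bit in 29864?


0b111010010101000. Highest set bit at position 14

14


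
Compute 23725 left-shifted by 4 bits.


0b101110010101101 << 4 = 0b1011100101011010000 = 379600

379600


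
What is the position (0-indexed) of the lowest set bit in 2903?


0b101101010111. Lowest set bit at position 0

0


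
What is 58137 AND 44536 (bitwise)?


0b1110001100011001 & 0b1010110111111000 = 0b1010000100011000 = 41240

41240


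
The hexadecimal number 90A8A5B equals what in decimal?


90A8A5B hex = 151685723 decimal

151685723


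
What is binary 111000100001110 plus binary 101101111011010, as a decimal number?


111000100001110 + 101101111011010 = 1100110011101000 = 52456

52456


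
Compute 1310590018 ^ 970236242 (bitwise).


0b1001110000111100000010001000010 ^ 0b111001110101001010000101010010 = 0b1110111110010101010010100010000 = 2009769232

2009769232


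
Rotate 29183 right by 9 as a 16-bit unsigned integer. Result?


Rotate 0b111000111111111 right by 9 (16-bit) = 0b1111111110111000 = 65464

65464


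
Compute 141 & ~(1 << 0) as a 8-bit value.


141 & ~(1 << 0) = 140

140


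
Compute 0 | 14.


0b0 | 0b1110 = 0b1110 = 14

14


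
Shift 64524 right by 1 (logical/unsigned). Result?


0b1111110000001100 >> 1 = 0b111111000000110 = 32262

32262


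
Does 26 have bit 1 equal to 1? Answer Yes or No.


0b11010, bit 1 = 1. Yes

Yes


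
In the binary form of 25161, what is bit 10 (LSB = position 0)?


0b110001001001001, position 10 = 0

0


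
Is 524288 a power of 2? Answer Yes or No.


0b10000000000000000000. Only one bit set => Yes

Yes


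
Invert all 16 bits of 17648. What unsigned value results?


17648 ^ 65535 = 47887

47887


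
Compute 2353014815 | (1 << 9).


2353014815 | (1 << 9) = 2353014815 | 512 = 2353015327

2353015327


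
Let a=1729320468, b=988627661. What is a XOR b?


1729320468 ^ 988627661 = 1576932569

1576932569


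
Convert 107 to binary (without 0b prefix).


107 = 1101011 in binary

1101011


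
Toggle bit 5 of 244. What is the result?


244 ^ (1 << 5) = 244 ^ 32 = 212

212


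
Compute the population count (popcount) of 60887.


0b1110110111010111 has 12 set bits

12


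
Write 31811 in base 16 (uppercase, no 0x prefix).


31811 = 7C43 hex

7C43


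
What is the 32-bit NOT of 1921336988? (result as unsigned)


~0b1110010100001010100011010011100 = 0b10001101011110101011100101100011 = 2373630307 (32-bit unsigned)

2373630307


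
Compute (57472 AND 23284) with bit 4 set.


Step 1: 57472 & 23284 = 16512
Step 2: 16512 | (1 << 4) = 16512 | 16 = 16528

16528


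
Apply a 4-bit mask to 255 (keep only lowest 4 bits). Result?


255 & 15 = 15

15


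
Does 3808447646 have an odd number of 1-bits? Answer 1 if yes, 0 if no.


0b11100011000000000100110010011110 has 13 ones => parity 1

1


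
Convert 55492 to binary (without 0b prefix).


55492 = 1101100011000100 in binary

1101100011000100


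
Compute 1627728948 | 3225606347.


0b1100001000001010010110000110100 | 0b11000000010000101101100011001011 = 0b11100001010001111111110011111111 = 3779591423

3779591423


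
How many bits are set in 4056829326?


0b11110001110011100100110110001110 has 18 set bits

18


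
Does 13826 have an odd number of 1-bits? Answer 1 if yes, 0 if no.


0b11011000000010 has 5 ones => parity 1

1


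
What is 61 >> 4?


0b111101 >> 4 = 0b11 = 3

3


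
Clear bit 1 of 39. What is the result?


39 & ~(1 << 1) = 37

37


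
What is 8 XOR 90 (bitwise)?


0b1000 ^ 0b1011010 = 0b1010010 = 82

82


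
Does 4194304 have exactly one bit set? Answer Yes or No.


0b10000000000000000000000. Only one bit set => Yes

Yes


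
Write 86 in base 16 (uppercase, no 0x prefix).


86 = 56 hex

56


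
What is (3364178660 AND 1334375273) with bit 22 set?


Step 1: 3364178660 & 1334375273 = 1216365152
Step 2: 1216365152 | (1 << 22) = 1216365152 | 4194304 = 1220559456

1220559456


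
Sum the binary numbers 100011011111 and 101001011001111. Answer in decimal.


100011011111 + 101001011001111 = 101101110101110 = 23470

23470


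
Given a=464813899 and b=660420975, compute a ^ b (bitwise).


464813899 ^ 660420975 = 1021920804

1021920804


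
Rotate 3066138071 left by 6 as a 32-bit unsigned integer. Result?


Rotate 0b10110110110000011000110111010111 left by 6 (32-bit) = 0b10110000011000110111010111101101 = 2959308269

2959308269


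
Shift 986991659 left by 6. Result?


0b111010110101000100110000101011 << 6 = 0b111010110101000100110000101011000000 = 63167466176

63167466176


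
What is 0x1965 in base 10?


1965 hex = 6501 decimal

6501


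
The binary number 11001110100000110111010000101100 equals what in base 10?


11001110100000110111010000101100 in decimal = 3464721452

3464721452


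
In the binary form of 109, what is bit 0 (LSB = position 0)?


0b1101101, position 0 = 1

1


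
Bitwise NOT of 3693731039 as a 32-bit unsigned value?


~0b11011100001010011101110011011111 = 0b100011110101100010001100100000 = 601236256 (32-bit unsigned)

601236256


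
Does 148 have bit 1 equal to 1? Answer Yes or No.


0b10010100, bit 1 = 0. No

No


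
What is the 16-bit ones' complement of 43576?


43576 ^ 65535 = 21959

21959


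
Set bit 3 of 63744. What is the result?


63744 | (1 << 3) = 63744 | 8 = 63752

63752


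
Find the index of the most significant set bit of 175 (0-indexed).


0b10101111. Highest set bit at position 7

7


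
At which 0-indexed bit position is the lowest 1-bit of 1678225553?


0b1100100000001111011000010010001. Lowest set bit at position 0

0


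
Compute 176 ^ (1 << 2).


176 ^ (1 << 2) = 176 ^ 4 = 180

180


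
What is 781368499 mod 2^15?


781368499 & 32767 = 15539

15539


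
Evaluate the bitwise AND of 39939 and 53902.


0b1001110000000011 & 0b1101001010001110 = 0b1001000000000010 = 36866

36866


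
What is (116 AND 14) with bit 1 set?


Step 1: 116 & 14 = 4
Step 2: 4 | (1 << 1) = 4 | 2 = 6

6


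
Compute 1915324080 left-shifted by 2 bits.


0b1110010001010011000011010110000 << 2 = 0b111001000101001100001101011000000 = 7661296320

7661296320


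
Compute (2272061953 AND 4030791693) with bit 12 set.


Step 1: 2272061953 & 4030791693 = 2151677953
Step 2: 2151677953 | (1 << 12) = 2151677953 | 4096 = 2151682049

2151682049


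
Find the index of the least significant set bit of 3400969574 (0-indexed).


0b11001010101101101010110101100110. Lowest set bit at position 1

1


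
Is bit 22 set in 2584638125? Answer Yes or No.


0b10011010000011100111001010101101, bit 22 = 0. No

No


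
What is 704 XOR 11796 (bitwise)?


0b1011000000 ^ 0b10111000010100 = 0b10110011010100 = 11476

11476


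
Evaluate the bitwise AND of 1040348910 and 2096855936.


0b111110000000100111011011101110 & 0b1111100111110110111101110000000 = 0b111100000000100111001010000000 = 1006793344

1006793344


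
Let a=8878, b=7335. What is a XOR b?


8878 ^ 7335 = 15881

15881


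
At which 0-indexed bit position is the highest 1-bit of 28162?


0b110111000000010. Highest set bit at position 14

14


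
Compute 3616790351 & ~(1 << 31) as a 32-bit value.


3616790351 & ~(1 << 31) = 1469306703

1469306703


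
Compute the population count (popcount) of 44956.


0b1010111110011100 has 10 set bits

10


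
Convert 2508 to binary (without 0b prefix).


2508 = 100111001100 in binary

100111001100


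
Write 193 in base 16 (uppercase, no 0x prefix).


193 = C1 hex

C1


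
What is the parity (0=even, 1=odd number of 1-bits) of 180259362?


0b1010101111101000101000100010 has 13 ones => parity 1

1


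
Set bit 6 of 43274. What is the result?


43274 | (1 << 6) = 43274 | 64 = 43338

43338


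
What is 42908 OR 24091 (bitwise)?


0b1010011110011100 | 0b101111000011011 = 0b1111111110011111 = 65439

65439


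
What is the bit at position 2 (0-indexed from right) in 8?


0b1000, position 2 = 0

0


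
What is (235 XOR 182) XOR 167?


Step 1: 235 ^ 182 = 93
Step 2: 93 ^ 167 = 250

250


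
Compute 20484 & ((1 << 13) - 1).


20484 & 8191 = 4100

4100


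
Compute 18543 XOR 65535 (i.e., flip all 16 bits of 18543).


18543 ^ 65535 = 46992

46992


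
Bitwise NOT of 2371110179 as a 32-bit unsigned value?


~0b10001101010101000100010100100011 = 0b1110010101010111011101011011100 = 1923857116 (32-bit unsigned)

1923857116


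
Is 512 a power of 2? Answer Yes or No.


0b1000000000. Only one bit set => Yes

Yes


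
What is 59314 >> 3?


0b1110011110110010 >> 3 = 0b1110011110110 = 7414

7414


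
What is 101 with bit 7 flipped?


101 ^ (1 << 7) = 101 ^ 128 = 229

229


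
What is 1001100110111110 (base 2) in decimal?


1001100110111110 in decimal = 39358

39358


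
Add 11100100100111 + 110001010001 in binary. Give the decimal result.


11100100100111 + 110001010001 = 100010101111000 = 17784

17784


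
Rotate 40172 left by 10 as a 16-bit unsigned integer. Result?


Rotate 0b1001110011101100 left by 10 (16-bit) = 0b1011001001110011 = 45683

45683


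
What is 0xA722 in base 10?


A722 hex = 42786 decimal

42786


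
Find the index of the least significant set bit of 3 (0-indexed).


0b11. Lowest set bit at position 0

0


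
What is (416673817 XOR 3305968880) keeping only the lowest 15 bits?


Step 1: 416673817 ^ 3305968880 = 3721979113
Step 2: 3721979113 & 32767 = 25833

25833


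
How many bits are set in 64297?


0b1111101100101001 has 10 set bits

10


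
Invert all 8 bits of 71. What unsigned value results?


71 ^ 255 = 184

184


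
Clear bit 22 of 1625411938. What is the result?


1625411938 & ~(1 << 22) = 1621217634

1621217634


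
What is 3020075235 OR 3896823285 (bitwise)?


0b10110100000000101011000011100011 | 0b11101000010001001100110111110101 = 0b11111100010001101111110111110111 = 4232510967

4232510967


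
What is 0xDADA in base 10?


DADA hex = 56026 decimal

56026


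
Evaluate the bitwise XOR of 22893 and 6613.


0b101100101101101 ^ 0b1100111010101 = 0b100000010111000 = 16568

16568


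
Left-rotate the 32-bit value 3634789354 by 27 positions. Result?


Rotate 0b11011000101001100111101111101010 left by 27 (32-bit) = 0b1010110110001010011001111011111 = 1455764447

1455764447


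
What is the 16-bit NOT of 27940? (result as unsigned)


~0b110110100100100 = 0b1001001011011011 = 37595 (16-bit unsigned)

37595


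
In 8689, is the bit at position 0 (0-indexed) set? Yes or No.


0b10000111110001, bit 0 = 1. Yes

Yes


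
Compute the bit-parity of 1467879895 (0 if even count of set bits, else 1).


0b1010111011111100001000111010111 has 19 ones => parity 1

1


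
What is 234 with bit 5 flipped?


234 ^ (1 << 5) = 234 ^ 32 = 202

202


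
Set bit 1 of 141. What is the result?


141 | (1 << 1) = 141 | 2 = 143

143


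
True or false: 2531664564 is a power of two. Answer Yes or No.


0b10010110111001100010001010110100. Multiple bits set => No

No


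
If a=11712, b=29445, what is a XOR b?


11712 ^ 29445 = 24261

24261


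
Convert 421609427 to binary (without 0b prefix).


421609427 = 11001001000010011111111010011 in binary

11001001000010011111111010011


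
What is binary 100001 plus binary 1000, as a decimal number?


100001 + 1000 = 101001 = 41

41


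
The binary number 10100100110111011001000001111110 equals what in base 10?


10100100110111011001000001111110 in decimal = 2765983870

2765983870


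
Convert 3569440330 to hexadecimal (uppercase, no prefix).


3569440330 = D4C1564A hex

D4C1564A


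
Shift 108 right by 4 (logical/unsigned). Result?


0b1101100 >> 4 = 0b110 = 6

6


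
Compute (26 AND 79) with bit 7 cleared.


Step 1: 26 & 79 = 10
Step 2: 10 & ~(1 << 7) = 10

10


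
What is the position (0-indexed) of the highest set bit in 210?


0b11010010. Highest set bit at position 7

7


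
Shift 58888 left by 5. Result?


0b1110011000001000 << 5 = 0b111001100000100000000 = 1884416

1884416


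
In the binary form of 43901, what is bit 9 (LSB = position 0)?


0b1010101101111101, position 9 = 1

1


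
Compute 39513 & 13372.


0b1001101001011001 & 0b11010000111100 = 0b1000000011000 = 4120

4120


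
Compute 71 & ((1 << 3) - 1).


71 & 7 = 7

7


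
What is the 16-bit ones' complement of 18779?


18779 ^ 65535 = 46756

46756


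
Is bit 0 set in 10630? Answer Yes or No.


0b10100110000110, bit 0 = 0. No

No


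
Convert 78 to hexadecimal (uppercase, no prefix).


78 = 4E hex

4E


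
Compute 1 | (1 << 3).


1 | (1 << 3) = 1 | 8 = 9

9


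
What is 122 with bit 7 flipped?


122 ^ (1 << 7) = 122 ^ 128 = 250

250


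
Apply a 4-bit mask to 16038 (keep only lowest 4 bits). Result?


16038 & 15 = 6

6


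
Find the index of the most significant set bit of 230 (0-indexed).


0b11100110. Highest set bit at position 7

7


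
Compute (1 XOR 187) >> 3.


Step 1: 1 ^ 187 = 186
Step 2: 186 >> 3 = 23

23


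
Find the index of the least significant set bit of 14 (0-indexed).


0b1110. Lowest set bit at position 1

1


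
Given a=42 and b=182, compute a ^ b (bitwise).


42 ^ 182 = 156

156


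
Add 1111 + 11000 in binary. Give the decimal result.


1111 + 11000 = 100111 = 39

39


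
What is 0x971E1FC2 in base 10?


971E1FC2 hex = 2535333826 decimal

2535333826


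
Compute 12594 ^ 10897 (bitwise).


0b11000100110010 ^ 0b10101010010001 = 0b1101110100011 = 7075

7075


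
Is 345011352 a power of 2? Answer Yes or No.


0b10100100100000111010010011000. Multiple bits set => No

No


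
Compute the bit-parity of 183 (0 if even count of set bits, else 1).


0b10110111 has 6 ones => parity 0

0


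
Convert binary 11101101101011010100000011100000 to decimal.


11101101101011010100000011100000 in decimal = 3987554528

3987554528


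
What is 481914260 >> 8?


0b11100101110010110110110010100 >> 8 = 0b111001011100101101101 = 1882477

1882477


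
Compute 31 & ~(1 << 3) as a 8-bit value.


31 & ~(1 << 3) = 23

23


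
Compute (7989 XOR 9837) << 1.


Step 1: 7989 ^ 9837 = 14680
Step 2: 14680 << 1 = 29360

29360


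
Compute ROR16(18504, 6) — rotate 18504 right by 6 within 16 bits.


Rotate 0b100100001001000 right by 6 (16-bit) = 0b10000100100001 = 8481

8481


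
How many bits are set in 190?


0b10111110 has 6 set bits

6


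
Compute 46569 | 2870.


0b1011010111101001 | 0b101100110110 = 0b1011111111111111 = 49151

49151


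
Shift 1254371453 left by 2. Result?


0b1001010110001000011000001111101 << 2 = 0b100101011000100001100000111110100 = 5017485812

5017485812


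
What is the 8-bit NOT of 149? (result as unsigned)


~0b10010101 = 0b1101010 = 106 (8-bit unsigned)

106


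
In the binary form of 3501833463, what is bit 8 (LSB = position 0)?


0b11010000101110011011110011110111, position 8 = 0

0


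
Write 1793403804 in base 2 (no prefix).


1793403804 = 1101010111001010010101110011100 in binary

1101010111001010010101110011100


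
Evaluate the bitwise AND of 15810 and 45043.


0b11110111000010 & 0b1010111111110011 = 0b10110111000010 = 11714

11714


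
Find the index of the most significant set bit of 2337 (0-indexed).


0b100100100001. Highest set bit at position 11

11


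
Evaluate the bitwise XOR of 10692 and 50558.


0b10100111000100 ^ 0b1100010101111110 = 0b1110110010111010 = 60602

60602


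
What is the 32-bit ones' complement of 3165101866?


3165101866 ^ 4294967295 = 1129865429

1129865429


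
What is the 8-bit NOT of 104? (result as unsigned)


~0b1101000 = 0b10010111 = 151 (8-bit unsigned)

151


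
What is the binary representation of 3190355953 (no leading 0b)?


3190355953 = 10111110001010001111011111110001 in binary

10111110001010001111011111110001


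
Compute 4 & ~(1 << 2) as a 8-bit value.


4 & ~(1 << 2) = 0

0


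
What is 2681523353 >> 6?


0b10011111110101001100110010011001 >> 6 = 0b10011111110101001100110010 = 41898802

41898802


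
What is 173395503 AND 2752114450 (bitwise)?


0b1010010101011100111000101111 & 0b10100100000010011110111100010010 = 0b11100111000000010 = 118274

118274


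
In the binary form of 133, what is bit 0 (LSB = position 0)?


0b10000101, position 0 = 1

1


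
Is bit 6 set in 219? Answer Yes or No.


0b11011011, bit 6 = 1. Yes

Yes


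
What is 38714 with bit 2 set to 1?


38714 | (1 << 2) = 38714 | 4 = 38718

38718


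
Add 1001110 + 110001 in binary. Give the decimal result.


1001110 + 110001 = 1111111 = 127

127


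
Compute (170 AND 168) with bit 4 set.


Step 1: 170 & 168 = 168
Step 2: 168 | (1 << 4) = 168 | 16 = 184

184


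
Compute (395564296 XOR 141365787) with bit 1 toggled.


Step 1: 395564296 ^ 141365787 = 536790803
Step 2: 536790803 ^ (1 << 1) = 536790803 ^ 2 = 536790801

536790801


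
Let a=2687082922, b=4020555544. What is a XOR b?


2687082922 ^ 4020555544 = 1334668978

1334668978


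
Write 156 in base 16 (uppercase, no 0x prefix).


156 = 9C hex

9C


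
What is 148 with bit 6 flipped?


148 ^ (1 << 6) = 148 ^ 64 = 212

212


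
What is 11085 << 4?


0b10101101001101 << 4 = 0b101011010011010000 = 177360

177360


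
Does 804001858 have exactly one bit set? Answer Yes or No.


0b101111111011000001100001000010. Multiple bits set => No

No


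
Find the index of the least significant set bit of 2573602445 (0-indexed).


0b10011001011001100000111010001101. Lowest set bit at position 0

0


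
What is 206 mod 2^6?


206 & 63 = 14

14


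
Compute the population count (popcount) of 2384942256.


0b10001110001001110101010010110000 has 14 set bits

14


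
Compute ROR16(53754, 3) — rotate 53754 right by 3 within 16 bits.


Rotate 0b1101000111111010 right by 3 (16-bit) = 0b101101000111111 = 23103

23103


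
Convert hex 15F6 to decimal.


15F6 hex = 5622 decimal

5622


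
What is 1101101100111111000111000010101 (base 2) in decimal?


1101101100111111000111000010101 in decimal = 1839173141

1839173141


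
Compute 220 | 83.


0b11011100 | 0b1010011 = 0b11011111 = 223

223


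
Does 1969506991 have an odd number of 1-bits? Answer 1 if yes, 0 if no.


0b1110101011001000100101010101111 has 17 ones => parity 1

1


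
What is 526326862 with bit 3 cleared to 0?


526326862 & ~(1 << 3) = 526326854

526326854


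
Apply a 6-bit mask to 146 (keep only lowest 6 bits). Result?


146 & 63 = 18

18


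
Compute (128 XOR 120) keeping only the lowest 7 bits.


Step 1: 128 ^ 120 = 248
Step 2: 248 & 127 = 120

120


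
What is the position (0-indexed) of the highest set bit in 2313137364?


0b10001001110111111010110011010100. Highest set bit at position 31

31


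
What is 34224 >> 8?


0b1000010110110000 >> 8 = 0b10000101 = 133

133


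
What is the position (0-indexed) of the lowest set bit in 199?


0b11000111. Lowest set bit at position 0

0


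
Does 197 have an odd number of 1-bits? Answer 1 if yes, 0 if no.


0b11000101 has 4 ones => parity 0

0


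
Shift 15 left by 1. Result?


0b1111 << 1 = 0b11110 = 30

30


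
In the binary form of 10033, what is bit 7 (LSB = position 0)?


0b10011100110001, position 7 = 0

0


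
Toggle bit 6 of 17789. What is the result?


17789 ^ (1 << 6) = 17789 ^ 64 = 17725

17725


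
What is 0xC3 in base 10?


C3 hex = 195 decimal

195


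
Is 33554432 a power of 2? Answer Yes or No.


0b10000000000000000000000000. Only one bit set => Yes

Yes


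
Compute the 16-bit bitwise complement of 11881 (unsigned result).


~0b10111001101001 = 0b1101000110010110 = 53654 (16-bit unsigned)

53654


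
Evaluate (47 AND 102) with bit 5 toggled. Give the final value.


Step 1: 47 & 102 = 38
Step 2: 38 ^ (1 << 5) = 38 ^ 32 = 6

6


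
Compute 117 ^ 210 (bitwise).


0b1110101 ^ 0b11010010 = 0b10100111 = 167

167
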